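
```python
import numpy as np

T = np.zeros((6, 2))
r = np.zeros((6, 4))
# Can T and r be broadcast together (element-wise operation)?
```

No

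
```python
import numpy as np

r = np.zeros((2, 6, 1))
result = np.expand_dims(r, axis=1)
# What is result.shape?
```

(2, 1, 6, 1)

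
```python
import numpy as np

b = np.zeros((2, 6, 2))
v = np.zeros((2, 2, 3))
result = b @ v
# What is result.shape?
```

(2, 6, 3)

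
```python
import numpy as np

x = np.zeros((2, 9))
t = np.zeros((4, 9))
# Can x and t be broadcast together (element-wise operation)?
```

No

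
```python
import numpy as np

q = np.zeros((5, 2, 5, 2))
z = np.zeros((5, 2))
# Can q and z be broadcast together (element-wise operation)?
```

Yes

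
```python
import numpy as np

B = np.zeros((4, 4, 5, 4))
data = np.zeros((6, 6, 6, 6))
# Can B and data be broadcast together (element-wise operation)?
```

No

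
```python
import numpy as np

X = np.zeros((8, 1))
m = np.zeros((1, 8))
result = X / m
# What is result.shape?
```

(8, 8)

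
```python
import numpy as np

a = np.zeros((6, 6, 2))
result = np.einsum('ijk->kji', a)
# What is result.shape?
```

(2, 6, 6)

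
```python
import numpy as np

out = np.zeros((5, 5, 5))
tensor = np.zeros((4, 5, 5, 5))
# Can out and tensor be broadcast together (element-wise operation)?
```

Yes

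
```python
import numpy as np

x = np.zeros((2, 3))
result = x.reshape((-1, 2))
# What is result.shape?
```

(3, 2)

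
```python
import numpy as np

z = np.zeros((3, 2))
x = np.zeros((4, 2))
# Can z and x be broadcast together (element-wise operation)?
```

No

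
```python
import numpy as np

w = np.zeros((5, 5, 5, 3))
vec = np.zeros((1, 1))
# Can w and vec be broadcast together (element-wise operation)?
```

Yes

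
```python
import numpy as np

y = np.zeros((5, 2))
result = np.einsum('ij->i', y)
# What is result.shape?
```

(5,)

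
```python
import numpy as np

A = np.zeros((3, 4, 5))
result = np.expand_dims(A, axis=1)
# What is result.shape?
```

(3, 1, 4, 5)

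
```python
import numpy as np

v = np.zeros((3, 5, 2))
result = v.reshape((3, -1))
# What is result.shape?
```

(3, 10)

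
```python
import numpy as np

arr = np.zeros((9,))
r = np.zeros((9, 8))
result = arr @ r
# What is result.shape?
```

(8,)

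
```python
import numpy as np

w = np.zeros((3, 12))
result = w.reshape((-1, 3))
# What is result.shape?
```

(12, 3)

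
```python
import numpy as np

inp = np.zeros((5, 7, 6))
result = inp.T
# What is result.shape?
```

(6, 7, 5)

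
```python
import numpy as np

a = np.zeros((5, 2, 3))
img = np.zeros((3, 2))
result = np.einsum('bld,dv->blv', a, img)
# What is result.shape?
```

(5, 2, 2)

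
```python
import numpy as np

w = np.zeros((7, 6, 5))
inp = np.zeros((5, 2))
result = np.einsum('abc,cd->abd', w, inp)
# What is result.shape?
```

(7, 6, 2)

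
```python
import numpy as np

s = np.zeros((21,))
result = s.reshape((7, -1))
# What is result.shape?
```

(7, 3)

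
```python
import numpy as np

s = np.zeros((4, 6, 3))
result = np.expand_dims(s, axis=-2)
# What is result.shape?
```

(4, 6, 1, 3)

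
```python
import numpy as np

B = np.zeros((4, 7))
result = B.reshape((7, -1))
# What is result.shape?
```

(7, 4)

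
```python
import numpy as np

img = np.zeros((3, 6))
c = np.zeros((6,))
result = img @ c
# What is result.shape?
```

(3,)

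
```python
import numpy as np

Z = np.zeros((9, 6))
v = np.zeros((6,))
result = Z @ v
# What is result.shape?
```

(9,)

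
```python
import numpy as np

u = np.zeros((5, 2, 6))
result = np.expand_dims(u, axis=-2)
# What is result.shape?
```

(5, 2, 1, 6)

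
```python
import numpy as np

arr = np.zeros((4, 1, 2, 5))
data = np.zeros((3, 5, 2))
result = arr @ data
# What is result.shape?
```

(4, 3, 2, 2)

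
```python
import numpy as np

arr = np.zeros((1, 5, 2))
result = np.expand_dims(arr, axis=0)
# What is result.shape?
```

(1, 1, 5, 2)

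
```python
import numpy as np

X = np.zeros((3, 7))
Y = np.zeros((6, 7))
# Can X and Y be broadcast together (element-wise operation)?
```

No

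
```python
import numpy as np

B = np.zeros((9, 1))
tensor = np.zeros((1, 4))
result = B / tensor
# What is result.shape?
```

(9, 4)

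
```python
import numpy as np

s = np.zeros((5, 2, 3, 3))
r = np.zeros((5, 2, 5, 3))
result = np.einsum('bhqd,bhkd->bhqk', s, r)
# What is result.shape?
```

(5, 2, 3, 5)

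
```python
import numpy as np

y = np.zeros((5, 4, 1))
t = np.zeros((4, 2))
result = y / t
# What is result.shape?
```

(5, 4, 2)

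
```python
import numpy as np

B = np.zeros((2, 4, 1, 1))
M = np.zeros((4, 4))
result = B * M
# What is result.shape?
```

(2, 4, 4, 4)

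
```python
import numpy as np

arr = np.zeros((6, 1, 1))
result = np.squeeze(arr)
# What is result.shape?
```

(6,)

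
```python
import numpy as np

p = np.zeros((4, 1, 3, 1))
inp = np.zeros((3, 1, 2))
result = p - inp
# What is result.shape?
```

(4, 3, 3, 2)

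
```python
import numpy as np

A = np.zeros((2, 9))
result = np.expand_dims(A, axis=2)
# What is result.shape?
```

(2, 9, 1)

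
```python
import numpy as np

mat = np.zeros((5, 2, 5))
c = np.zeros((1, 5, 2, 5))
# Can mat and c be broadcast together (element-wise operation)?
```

Yes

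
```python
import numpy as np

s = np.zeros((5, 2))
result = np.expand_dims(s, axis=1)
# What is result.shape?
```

(5, 1, 2)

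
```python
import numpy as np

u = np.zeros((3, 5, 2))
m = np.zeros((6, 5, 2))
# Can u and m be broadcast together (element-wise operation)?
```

No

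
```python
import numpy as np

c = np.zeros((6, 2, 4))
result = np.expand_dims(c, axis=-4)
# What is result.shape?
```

(1, 6, 2, 4)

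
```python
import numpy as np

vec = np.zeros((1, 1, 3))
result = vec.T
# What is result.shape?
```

(3, 1, 1)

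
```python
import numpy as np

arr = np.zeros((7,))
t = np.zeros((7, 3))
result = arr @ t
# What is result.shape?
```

(3,)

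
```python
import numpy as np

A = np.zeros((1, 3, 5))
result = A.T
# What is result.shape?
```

(5, 3, 1)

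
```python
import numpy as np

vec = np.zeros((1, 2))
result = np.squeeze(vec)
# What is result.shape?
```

(2,)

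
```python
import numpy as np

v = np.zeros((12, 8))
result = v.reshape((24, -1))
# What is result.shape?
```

(24, 4)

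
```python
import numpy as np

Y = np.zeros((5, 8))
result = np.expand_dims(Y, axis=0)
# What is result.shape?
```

(1, 5, 8)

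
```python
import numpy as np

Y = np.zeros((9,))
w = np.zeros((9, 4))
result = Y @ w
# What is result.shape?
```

(4,)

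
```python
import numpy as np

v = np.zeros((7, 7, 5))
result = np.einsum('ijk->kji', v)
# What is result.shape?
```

(5, 7, 7)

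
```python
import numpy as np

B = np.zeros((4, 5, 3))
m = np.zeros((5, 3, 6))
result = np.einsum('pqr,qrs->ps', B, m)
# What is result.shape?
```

(4, 6)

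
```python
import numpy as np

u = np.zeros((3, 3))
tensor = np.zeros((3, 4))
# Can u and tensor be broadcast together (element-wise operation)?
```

No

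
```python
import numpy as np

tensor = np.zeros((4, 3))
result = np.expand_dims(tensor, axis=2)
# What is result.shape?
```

(4, 3, 1)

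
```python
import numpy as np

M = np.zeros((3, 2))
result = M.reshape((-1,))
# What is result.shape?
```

(6,)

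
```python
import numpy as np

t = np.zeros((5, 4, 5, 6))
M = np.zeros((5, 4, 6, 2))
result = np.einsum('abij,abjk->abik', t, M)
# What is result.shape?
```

(5, 4, 5, 2)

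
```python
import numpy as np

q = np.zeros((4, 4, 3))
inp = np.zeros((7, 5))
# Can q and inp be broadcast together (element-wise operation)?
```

No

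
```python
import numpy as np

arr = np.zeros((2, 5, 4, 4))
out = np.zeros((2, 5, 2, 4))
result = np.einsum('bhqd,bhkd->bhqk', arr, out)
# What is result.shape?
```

(2, 5, 4, 2)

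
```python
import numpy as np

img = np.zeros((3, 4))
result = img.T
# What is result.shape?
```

(4, 3)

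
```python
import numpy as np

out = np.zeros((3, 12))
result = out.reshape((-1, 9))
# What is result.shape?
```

(4, 9)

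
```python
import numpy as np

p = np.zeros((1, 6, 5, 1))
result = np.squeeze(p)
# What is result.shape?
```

(6, 5)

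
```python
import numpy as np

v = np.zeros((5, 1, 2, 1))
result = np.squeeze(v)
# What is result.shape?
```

(5, 2)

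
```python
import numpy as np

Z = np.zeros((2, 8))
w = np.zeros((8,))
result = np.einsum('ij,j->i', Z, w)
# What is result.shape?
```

(2,)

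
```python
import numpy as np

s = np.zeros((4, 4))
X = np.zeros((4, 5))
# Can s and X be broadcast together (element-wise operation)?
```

No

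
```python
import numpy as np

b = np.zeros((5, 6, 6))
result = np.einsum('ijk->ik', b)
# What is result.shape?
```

(5, 6)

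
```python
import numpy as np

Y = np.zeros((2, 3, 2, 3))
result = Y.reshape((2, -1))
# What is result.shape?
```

(2, 18)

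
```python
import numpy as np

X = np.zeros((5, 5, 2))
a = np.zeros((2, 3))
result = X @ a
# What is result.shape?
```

(5, 5, 3)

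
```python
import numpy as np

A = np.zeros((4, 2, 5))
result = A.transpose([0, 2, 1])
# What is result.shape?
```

(4, 5, 2)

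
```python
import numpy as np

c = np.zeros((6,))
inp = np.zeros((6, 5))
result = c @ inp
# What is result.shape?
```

(5,)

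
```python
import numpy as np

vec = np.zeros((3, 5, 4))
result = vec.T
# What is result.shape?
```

(4, 5, 3)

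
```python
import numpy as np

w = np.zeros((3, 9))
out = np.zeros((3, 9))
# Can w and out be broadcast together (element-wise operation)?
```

Yes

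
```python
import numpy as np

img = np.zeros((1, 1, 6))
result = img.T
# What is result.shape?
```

(6, 1, 1)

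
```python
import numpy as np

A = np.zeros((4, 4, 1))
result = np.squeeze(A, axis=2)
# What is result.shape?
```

(4, 4)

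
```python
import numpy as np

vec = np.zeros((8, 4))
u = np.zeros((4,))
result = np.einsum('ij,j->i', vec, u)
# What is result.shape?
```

(8,)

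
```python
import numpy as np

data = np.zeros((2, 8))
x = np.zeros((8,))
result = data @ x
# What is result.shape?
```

(2,)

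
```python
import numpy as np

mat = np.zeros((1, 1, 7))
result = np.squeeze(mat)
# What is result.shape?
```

(7,)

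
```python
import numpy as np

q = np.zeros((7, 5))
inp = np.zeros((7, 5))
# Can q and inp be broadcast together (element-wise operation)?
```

Yes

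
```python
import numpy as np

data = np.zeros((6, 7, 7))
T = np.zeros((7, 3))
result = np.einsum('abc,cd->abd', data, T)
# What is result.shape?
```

(6, 7, 3)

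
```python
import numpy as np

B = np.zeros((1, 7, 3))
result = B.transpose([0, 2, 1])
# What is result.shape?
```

(1, 3, 7)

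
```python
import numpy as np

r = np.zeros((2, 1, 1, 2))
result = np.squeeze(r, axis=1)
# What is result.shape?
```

(2, 1, 2)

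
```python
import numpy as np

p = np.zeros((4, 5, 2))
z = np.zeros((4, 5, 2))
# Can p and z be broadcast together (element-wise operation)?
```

Yes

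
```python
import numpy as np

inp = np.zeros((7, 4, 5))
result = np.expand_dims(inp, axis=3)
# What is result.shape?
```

(7, 4, 5, 1)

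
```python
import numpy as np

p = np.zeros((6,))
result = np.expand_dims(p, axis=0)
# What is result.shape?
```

(1, 6)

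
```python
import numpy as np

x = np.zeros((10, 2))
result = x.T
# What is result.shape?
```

(2, 10)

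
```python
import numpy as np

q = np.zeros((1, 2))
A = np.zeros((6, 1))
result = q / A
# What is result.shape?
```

(6, 2)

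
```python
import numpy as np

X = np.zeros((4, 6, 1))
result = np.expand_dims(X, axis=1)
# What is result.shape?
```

(4, 1, 6, 1)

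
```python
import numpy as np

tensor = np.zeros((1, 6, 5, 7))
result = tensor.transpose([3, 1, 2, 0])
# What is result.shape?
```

(7, 6, 5, 1)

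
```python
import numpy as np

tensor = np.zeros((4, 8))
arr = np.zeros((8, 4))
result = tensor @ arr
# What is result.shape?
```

(4, 4)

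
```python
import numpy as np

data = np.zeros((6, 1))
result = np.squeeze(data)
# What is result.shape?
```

(6,)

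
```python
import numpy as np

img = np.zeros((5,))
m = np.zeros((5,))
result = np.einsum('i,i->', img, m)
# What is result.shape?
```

()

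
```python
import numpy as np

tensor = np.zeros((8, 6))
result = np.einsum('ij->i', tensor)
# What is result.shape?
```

(8,)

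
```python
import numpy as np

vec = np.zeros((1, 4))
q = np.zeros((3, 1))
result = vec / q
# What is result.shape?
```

(3, 4)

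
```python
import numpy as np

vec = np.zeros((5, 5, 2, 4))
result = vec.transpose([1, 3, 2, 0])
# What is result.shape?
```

(5, 4, 2, 5)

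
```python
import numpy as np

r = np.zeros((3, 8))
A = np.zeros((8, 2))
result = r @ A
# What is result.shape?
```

(3, 2)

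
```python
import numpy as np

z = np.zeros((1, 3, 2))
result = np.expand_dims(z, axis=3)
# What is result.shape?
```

(1, 3, 2, 1)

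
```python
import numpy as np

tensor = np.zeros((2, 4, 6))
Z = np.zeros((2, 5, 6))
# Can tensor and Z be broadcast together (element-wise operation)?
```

No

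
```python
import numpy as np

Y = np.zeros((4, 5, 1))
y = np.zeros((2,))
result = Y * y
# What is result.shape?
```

(4, 5, 2)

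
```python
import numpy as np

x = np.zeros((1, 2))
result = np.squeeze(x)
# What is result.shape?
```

(2,)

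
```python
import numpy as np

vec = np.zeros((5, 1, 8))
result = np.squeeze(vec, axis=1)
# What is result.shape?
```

(5, 8)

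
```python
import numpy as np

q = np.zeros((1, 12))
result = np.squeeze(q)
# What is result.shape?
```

(12,)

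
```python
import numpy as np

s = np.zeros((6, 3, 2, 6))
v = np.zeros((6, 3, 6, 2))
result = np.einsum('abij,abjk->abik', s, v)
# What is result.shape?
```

(6, 3, 2, 2)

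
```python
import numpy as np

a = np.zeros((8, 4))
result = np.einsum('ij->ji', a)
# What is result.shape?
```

(4, 8)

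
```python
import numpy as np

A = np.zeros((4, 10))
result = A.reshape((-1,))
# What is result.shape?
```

(40,)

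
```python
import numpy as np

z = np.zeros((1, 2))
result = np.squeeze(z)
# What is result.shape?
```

(2,)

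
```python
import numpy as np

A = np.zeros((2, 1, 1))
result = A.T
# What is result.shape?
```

(1, 1, 2)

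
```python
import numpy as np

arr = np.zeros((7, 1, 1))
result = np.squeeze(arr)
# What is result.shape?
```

(7,)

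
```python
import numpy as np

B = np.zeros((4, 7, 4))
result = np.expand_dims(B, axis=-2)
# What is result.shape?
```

(4, 7, 1, 4)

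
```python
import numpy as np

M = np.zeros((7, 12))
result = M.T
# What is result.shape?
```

(12, 7)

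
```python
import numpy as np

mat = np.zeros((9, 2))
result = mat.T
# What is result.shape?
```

(2, 9)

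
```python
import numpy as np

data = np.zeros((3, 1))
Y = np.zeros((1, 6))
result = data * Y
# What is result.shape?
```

(3, 6)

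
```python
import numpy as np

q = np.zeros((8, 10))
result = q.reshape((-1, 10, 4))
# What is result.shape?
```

(2, 10, 4)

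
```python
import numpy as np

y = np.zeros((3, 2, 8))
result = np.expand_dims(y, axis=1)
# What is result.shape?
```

(3, 1, 2, 8)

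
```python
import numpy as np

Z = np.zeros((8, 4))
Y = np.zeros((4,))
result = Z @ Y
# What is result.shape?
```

(8,)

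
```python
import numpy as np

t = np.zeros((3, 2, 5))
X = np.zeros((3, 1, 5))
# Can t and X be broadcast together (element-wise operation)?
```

Yes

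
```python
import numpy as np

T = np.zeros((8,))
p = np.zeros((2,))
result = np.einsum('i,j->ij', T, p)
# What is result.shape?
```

(8, 2)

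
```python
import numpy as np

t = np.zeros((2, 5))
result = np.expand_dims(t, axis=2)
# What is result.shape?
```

(2, 5, 1)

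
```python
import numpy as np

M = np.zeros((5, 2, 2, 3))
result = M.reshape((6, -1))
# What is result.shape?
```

(6, 10)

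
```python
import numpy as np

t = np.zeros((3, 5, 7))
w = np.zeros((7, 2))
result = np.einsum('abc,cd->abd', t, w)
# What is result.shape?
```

(3, 5, 2)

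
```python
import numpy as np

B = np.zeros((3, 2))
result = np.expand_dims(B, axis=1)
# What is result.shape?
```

(3, 1, 2)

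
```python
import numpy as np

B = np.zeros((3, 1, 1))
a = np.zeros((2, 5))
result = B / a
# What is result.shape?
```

(3, 2, 5)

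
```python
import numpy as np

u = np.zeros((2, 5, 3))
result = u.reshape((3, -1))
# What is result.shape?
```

(3, 10)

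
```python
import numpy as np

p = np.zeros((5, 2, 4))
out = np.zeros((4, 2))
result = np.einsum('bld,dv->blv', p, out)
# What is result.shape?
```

(5, 2, 2)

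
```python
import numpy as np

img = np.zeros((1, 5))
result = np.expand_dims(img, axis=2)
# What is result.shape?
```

(1, 5, 1)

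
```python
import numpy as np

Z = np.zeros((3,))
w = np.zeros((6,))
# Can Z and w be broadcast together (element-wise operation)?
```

No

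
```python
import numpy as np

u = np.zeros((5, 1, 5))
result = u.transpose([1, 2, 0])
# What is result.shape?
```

(1, 5, 5)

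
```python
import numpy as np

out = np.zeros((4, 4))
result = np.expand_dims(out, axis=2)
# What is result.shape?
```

(4, 4, 1)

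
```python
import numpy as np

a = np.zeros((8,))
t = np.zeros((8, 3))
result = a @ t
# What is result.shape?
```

(3,)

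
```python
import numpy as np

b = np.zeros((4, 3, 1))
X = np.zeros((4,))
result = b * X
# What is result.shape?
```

(4, 3, 4)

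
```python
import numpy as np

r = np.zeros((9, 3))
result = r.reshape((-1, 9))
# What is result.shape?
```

(3, 9)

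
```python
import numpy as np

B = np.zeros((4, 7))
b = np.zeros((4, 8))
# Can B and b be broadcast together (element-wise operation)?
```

No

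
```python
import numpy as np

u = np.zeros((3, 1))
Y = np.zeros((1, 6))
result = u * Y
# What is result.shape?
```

(3, 6)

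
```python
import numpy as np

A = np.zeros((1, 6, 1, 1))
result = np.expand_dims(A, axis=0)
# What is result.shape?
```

(1, 1, 6, 1, 1)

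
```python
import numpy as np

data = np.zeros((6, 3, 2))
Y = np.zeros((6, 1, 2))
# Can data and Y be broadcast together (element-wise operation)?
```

Yes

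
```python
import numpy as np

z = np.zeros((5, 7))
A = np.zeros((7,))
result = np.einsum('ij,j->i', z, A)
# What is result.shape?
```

(5,)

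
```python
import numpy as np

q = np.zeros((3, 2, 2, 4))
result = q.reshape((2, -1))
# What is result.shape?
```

(2, 24)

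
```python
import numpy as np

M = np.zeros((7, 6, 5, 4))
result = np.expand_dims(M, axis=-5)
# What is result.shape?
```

(1, 7, 6, 5, 4)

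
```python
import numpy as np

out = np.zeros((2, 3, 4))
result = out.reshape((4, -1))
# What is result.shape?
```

(4, 6)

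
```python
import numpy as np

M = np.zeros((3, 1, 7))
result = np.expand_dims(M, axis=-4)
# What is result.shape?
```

(1, 3, 1, 7)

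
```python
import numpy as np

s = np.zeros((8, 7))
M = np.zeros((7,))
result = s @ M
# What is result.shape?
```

(8,)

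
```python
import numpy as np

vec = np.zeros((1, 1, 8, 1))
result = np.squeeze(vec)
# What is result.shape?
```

(8,)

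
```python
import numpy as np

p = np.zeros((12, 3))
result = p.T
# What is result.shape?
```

(3, 12)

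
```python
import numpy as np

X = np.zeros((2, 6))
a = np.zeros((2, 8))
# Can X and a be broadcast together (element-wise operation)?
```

No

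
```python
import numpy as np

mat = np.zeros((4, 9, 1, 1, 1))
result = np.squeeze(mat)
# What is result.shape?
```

(4, 9)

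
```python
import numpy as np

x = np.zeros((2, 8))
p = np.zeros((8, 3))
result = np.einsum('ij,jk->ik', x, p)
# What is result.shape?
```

(2, 3)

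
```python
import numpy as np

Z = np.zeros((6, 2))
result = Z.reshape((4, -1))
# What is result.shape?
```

(4, 3)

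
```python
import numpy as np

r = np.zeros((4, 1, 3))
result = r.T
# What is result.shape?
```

(3, 1, 4)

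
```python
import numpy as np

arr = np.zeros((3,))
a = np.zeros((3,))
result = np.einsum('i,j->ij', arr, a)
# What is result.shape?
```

(3, 3)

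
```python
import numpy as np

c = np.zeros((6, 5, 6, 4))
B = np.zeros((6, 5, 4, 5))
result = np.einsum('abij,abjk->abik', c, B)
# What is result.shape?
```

(6, 5, 6, 5)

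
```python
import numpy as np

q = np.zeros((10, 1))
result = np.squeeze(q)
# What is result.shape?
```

(10,)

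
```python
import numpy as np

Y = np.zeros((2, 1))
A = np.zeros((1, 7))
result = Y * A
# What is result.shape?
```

(2, 7)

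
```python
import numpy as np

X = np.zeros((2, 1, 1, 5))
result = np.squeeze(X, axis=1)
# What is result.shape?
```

(2, 1, 5)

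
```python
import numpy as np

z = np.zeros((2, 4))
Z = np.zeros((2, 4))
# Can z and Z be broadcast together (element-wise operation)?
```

Yes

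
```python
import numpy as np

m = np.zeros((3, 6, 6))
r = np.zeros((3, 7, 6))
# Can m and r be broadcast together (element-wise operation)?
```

No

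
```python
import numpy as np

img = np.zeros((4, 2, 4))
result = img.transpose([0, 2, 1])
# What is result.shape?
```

(4, 4, 2)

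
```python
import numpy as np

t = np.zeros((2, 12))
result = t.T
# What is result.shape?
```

(12, 2)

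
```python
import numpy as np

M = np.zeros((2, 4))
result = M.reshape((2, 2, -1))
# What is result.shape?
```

(2, 2, 2)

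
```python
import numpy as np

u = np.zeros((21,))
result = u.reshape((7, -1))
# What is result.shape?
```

(7, 3)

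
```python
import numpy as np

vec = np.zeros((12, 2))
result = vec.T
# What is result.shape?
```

(2, 12)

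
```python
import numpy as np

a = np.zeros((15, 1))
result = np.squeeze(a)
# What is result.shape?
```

(15,)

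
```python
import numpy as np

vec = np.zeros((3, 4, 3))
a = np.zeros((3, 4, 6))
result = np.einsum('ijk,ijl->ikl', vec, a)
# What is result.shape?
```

(3, 3, 6)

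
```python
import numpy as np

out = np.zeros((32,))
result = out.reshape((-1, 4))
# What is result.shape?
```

(8, 4)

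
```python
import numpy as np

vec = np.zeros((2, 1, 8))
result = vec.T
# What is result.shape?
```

(8, 1, 2)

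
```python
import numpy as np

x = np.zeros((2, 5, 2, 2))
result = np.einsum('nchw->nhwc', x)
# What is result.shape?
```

(2, 2, 2, 5)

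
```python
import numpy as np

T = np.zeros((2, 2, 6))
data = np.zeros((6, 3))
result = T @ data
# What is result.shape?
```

(2, 2, 3)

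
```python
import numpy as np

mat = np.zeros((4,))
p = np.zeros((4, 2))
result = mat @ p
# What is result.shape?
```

(2,)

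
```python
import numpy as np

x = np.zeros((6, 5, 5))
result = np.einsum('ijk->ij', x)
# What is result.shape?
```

(6, 5)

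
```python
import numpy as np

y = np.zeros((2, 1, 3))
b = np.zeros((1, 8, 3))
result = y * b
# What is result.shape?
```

(2, 8, 3)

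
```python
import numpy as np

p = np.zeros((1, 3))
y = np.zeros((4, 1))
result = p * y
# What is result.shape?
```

(4, 3)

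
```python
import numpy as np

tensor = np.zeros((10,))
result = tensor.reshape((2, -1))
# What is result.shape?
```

(2, 5)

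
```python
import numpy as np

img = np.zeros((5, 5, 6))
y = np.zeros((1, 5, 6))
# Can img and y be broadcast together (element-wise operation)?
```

Yes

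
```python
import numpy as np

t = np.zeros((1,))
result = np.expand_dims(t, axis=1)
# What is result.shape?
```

(1, 1)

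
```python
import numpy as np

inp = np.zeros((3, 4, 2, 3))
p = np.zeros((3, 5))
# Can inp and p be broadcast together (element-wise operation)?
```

No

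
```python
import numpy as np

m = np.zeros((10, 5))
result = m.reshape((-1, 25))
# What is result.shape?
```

(2, 25)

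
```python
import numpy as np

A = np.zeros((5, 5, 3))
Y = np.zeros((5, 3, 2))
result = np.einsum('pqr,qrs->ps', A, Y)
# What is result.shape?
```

(5, 2)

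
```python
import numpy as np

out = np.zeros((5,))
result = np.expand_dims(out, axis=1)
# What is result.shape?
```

(5, 1)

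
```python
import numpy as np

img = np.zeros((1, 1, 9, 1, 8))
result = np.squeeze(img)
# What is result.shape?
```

(9, 8)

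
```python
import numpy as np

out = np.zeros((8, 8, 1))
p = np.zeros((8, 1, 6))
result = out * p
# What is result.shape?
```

(8, 8, 6)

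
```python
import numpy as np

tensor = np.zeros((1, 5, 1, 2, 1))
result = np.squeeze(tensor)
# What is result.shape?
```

(5, 2)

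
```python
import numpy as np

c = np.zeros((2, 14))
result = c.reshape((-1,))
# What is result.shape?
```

(28,)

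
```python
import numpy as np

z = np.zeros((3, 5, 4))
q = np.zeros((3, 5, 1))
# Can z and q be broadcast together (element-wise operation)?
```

Yes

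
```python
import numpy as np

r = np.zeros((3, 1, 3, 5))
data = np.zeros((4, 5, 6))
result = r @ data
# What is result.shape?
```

(3, 4, 3, 6)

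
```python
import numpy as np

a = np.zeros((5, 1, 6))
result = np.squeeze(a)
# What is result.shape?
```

(5, 6)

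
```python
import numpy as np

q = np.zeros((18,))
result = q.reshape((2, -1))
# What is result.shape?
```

(2, 9)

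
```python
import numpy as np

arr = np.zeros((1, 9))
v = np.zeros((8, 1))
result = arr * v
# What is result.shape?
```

(8, 9)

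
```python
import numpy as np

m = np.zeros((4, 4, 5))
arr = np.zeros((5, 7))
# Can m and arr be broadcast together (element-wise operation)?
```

No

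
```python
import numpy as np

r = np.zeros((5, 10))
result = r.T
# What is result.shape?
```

(10, 5)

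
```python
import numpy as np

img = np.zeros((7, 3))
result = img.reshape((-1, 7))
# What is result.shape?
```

(3, 7)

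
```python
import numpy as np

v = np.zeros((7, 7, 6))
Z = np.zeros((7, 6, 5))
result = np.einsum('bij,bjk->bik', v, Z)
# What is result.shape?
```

(7, 7, 5)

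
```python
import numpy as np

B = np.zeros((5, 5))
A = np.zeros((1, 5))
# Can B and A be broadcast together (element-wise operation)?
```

Yes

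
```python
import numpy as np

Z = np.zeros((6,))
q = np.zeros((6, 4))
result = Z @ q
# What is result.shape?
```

(4,)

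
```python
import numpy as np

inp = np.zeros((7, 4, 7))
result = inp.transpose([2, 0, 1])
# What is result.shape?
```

(7, 7, 4)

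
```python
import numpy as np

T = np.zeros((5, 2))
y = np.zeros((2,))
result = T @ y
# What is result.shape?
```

(5,)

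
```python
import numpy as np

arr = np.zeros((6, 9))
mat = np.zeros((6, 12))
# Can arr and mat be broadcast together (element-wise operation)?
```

No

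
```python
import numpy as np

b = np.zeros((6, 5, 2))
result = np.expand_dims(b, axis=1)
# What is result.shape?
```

(6, 1, 5, 2)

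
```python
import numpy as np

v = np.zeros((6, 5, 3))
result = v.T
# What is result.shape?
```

(3, 5, 6)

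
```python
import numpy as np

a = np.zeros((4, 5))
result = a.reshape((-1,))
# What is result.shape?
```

(20,)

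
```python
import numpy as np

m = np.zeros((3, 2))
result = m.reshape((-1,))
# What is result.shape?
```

(6,)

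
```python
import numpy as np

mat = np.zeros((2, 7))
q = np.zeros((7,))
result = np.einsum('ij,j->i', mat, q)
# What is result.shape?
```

(2,)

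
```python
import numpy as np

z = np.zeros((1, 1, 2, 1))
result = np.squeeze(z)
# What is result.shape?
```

(2,)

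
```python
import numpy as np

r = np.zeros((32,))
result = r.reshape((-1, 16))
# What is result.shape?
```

(2, 16)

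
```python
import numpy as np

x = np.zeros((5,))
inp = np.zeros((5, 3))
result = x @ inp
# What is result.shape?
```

(3,)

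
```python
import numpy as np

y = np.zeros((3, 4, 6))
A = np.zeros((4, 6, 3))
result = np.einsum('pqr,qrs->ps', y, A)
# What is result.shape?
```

(3, 3)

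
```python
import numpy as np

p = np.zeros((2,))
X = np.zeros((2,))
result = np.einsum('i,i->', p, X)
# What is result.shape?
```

()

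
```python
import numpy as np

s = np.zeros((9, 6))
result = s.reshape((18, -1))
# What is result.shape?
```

(18, 3)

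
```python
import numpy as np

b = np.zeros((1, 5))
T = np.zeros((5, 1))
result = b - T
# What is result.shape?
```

(5, 5)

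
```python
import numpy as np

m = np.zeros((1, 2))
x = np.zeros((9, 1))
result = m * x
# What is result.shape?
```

(9, 2)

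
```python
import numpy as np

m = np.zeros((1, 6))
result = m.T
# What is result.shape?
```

(6, 1)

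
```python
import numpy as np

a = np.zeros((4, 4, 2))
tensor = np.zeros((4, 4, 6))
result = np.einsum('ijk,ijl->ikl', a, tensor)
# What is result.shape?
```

(4, 2, 6)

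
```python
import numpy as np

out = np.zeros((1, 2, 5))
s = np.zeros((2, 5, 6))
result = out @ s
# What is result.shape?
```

(2, 2, 6)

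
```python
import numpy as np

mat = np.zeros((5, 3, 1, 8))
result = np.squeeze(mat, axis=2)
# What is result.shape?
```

(5, 3, 8)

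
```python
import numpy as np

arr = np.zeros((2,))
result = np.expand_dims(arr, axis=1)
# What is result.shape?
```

(2, 1)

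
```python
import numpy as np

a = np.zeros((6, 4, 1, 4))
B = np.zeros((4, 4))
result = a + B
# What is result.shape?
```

(6, 4, 4, 4)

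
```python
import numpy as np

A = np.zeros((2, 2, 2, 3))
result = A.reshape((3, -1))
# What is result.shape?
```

(3, 8)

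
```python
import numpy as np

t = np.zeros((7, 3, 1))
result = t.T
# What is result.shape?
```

(1, 3, 7)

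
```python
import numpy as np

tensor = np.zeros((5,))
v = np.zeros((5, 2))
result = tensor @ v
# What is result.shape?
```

(2,)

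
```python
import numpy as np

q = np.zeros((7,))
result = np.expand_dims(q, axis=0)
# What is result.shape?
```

(1, 7)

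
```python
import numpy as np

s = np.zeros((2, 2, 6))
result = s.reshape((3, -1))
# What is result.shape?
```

(3, 8)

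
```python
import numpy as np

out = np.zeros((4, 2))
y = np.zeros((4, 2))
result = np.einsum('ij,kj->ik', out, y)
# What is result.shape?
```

(4, 4)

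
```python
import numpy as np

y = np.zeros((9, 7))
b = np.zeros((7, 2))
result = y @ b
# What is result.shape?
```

(9, 2)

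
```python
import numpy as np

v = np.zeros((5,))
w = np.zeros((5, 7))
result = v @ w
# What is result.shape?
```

(7,)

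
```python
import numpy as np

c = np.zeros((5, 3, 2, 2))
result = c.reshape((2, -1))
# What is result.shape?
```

(2, 30)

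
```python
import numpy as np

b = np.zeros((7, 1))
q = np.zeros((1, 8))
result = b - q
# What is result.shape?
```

(7, 8)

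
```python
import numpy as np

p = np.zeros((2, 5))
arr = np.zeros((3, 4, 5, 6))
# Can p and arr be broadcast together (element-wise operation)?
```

No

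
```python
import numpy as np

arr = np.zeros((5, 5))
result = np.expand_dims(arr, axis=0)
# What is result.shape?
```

(1, 5, 5)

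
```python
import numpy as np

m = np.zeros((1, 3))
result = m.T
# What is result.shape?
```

(3, 1)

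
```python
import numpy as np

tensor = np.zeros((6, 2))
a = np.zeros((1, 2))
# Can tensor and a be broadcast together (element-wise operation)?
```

Yes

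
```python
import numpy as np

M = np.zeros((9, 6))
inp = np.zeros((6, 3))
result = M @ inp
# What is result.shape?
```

(9, 3)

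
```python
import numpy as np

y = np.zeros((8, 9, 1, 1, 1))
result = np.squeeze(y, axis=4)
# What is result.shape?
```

(8, 9, 1, 1)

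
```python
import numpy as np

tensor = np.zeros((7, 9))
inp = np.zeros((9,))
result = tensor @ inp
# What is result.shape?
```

(7,)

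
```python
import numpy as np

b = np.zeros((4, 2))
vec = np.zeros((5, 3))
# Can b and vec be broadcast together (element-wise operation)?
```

No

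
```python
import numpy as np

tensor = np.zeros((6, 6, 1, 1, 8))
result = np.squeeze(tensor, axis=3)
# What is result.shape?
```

(6, 6, 1, 8)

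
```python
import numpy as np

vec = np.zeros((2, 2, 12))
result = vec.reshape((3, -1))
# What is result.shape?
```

(3, 16)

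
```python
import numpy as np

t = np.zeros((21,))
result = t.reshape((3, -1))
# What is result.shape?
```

(3, 7)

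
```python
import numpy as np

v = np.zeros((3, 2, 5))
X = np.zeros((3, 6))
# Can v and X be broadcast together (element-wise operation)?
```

No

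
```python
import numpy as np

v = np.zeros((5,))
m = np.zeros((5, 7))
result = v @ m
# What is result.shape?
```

(7,)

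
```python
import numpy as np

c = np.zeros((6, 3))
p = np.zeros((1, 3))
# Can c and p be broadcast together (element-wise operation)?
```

Yes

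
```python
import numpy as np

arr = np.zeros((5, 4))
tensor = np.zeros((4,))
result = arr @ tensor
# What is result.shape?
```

(5,)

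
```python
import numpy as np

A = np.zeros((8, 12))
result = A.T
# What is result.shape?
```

(12, 8)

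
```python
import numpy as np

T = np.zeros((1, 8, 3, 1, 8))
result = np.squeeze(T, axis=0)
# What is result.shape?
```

(8, 3, 1, 8)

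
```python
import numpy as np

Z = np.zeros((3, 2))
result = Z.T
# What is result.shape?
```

(2, 3)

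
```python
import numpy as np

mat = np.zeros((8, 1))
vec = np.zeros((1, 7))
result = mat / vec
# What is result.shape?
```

(8, 7)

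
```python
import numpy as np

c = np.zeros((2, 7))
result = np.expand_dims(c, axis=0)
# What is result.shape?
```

(1, 2, 7)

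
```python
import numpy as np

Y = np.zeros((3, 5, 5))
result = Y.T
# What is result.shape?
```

(5, 5, 3)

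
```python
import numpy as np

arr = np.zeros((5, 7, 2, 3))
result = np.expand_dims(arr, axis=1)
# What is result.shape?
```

(5, 1, 7, 2, 3)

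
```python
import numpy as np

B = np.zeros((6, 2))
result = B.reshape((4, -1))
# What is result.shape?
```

(4, 3)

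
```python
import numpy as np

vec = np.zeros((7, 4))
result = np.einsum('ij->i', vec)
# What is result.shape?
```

(7,)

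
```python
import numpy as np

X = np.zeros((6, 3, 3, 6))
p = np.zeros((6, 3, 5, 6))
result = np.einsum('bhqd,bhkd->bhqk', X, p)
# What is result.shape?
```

(6, 3, 3, 5)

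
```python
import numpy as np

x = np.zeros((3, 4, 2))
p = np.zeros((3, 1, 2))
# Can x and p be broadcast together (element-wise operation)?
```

Yes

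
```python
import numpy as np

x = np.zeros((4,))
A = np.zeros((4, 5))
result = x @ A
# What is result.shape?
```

(5,)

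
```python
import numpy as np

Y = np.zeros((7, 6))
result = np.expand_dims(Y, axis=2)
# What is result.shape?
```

(7, 6, 1)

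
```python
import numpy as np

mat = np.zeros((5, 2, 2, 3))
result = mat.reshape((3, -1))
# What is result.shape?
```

(3, 20)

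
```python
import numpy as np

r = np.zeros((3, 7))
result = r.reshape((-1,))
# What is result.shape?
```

(21,)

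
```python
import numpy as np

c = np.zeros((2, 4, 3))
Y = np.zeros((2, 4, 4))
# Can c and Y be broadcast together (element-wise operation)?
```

No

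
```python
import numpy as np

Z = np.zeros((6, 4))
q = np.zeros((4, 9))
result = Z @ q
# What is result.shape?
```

(6, 9)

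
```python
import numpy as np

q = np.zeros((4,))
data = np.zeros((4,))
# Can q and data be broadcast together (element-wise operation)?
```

Yes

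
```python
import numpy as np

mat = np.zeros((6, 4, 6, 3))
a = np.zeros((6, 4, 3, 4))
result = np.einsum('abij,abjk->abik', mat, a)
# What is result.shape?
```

(6, 4, 6, 4)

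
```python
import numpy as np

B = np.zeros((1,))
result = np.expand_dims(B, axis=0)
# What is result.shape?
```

(1, 1)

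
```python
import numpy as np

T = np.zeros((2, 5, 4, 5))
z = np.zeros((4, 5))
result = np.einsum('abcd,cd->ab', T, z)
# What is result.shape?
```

(2, 5)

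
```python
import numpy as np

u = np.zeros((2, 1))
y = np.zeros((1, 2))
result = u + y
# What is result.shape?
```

(2, 2)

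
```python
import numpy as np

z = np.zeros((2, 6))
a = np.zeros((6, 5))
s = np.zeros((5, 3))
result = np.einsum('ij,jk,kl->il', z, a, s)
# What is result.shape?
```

(2, 3)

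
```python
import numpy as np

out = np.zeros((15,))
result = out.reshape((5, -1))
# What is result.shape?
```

(5, 3)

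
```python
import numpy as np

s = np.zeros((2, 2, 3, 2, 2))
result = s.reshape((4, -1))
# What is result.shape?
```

(4, 12)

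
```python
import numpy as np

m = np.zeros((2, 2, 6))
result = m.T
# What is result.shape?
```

(6, 2, 2)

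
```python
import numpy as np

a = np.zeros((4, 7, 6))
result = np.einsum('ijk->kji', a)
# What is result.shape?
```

(6, 7, 4)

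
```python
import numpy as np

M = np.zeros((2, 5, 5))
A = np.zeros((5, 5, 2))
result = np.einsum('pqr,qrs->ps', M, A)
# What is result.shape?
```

(2, 2)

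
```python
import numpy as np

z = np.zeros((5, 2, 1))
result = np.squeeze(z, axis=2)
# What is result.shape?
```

(5, 2)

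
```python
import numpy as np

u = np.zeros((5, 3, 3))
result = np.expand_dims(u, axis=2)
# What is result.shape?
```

(5, 3, 1, 3)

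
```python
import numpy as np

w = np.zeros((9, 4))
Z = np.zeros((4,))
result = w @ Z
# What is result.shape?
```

(9,)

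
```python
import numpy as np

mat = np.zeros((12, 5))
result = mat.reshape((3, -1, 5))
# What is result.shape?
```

(3, 4, 5)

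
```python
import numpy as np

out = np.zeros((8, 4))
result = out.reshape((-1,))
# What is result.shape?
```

(32,)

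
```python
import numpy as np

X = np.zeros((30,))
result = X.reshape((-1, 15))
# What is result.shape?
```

(2, 15)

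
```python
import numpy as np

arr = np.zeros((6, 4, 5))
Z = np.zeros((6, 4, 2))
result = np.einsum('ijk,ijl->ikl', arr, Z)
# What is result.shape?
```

(6, 5, 2)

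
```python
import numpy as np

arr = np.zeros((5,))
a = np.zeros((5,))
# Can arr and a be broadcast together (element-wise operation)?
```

Yes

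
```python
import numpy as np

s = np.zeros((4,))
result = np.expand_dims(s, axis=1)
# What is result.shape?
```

(4, 1)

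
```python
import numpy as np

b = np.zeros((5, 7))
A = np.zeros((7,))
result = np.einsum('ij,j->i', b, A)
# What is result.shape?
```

(5,)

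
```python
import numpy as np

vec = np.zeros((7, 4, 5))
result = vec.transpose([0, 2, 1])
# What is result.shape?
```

(7, 5, 4)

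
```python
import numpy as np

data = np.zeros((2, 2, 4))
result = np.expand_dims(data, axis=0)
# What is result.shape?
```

(1, 2, 2, 4)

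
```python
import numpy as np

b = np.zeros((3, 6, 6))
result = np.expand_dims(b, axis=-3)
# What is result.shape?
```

(3, 1, 6, 6)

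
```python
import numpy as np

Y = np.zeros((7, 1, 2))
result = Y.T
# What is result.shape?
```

(2, 1, 7)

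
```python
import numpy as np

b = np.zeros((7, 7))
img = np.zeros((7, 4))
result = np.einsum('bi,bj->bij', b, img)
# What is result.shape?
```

(7, 7, 4)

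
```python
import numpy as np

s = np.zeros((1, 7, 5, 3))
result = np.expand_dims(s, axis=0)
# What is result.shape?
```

(1, 1, 7, 5, 3)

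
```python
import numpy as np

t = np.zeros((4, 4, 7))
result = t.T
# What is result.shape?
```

(7, 4, 4)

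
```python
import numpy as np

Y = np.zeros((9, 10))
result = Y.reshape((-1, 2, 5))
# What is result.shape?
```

(9, 2, 5)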